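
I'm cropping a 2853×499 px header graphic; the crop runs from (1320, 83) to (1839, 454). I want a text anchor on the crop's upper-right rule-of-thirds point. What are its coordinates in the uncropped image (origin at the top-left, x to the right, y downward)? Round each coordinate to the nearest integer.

Crop width = 1839 − 1320 = 519 px; one third is 173.00 px.
Crop height = 454 − 83 = 371 px; one third is 123.67 px.
The upper-right point is two-thirds across and one-third down within the crop:
x = 1320 + 2 × 173.00 ≈ 1666; y = 83 + 1 × 123.67 ≈ 207.

x = 1666 px, y = 207 px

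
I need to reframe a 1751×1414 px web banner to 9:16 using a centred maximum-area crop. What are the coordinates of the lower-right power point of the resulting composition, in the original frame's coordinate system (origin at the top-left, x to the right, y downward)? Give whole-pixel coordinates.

1751/1414 > 9/16, so the 9:16 crop keeps the full height 1414 and trims width to 1414 × 9/16 = 795.38 px.
Left offset = (1751 − 795.38)/2 = 477.81 px; top offset = 0.
Lower-right is two-thirds across and two-thirds down within the crop:
x = 477.81 + 2 × 795.38/3 ≈ 1008; y = 0.00 + 2 × 1414.00/3 ≈ 943.

x = 1008 px, y = 943 px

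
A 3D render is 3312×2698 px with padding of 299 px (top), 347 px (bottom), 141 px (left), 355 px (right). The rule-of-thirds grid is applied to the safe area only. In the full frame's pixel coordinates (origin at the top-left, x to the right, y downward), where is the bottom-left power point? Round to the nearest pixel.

(1080, 1667)

Content width = 3312 − 141 − 355 = 2816 px; content height = 2698 − 299 − 347 = 2052 px.
Bottom-left is one-third across and two-thirds down within the safe area.
x = 141 + 1 × 2816/3 = 141 + 938.67 ≈ 1080
y = 299 + 2 × 2052/3 = 299 + 1368.00 ≈ 1667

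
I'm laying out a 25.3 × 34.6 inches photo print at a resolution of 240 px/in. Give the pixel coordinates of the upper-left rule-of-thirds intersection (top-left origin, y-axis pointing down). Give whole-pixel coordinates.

In pixels the canvas is 25.3 × 240 = 6072 wide and 34.6 × 240 = 8304 tall.
The upper-left point is one-third across and one-third down:
x = 1 × 6072/3 ≈ 2024; y = 1 × 8304/3 ≈ 2768.

x = 2024 px, y = 2768 px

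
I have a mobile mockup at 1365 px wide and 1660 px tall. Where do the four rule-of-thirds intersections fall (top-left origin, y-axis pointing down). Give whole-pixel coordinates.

(455, 553), (910, 553), (455, 1107), (910, 1107)

One third of 1365 is 455; one third of 1660 is 553.33.
Vertical third lines at x = 455 and x = 910; horizontal third lines at y = 553 and y = 1107.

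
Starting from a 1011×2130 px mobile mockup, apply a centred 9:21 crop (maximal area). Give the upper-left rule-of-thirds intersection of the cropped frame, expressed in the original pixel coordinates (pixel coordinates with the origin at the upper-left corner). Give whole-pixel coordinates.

1011/2130 > 9/21, so the 9:21 crop keeps the full height 2130 and trims width to 2130 × 9/21 = 912.86 px.
Left offset = (1011 − 912.86)/2 = 49.07 px; top offset = 0.
Upper-left is one-third across and one-third down within the crop:
x = 49.07 + 1 × 912.86/3 ≈ 353; y = 0.00 + 1 × 2130.00/3 ≈ 710.

(353, 710)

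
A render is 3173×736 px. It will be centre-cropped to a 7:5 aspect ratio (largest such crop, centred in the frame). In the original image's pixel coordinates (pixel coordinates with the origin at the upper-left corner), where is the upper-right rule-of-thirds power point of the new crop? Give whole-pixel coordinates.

x = 1758 px, y = 245 px

3173/736 > 7/5, so the 7:5 crop keeps the full height 736 and trims width to 736 × 7/5 = 1030.40 px.
Left offset = (3173 − 1030.40)/2 = 1071.30 px; top offset = 0.
Upper-right is two-thirds across and one-third down within the crop:
x = 1071.30 + 2 × 1030.40/3 ≈ 1758; y = 0.00 + 1 × 736.00/3 ≈ 245.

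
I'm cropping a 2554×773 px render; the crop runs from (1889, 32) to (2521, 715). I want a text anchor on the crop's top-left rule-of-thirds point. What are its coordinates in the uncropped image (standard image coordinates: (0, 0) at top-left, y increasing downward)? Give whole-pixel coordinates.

(2100, 260)

Crop width = 2521 − 1889 = 632 px; one third is 210.67 px.
Crop height = 715 − 32 = 683 px; one third is 227.67 px.
The top-left point is one-third across and one-third down within the crop:
x = 1889 + 1 × 210.67 ≈ 2100; y = 32 + 1 × 227.67 ≈ 260.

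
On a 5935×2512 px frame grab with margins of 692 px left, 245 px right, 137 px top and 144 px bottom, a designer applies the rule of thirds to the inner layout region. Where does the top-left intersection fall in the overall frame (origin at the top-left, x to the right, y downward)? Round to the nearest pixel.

(2358, 881)

Content width = 5935 − 692 − 245 = 4998 px; content height = 2512 − 137 − 144 = 2231 px.
Top-left is one-third across and one-third down within the inner layout region.
x = 692 + 1 × 4998/3 = 692 + 1666.00 ≈ 2358
y = 137 + 1 × 2231/3 = 137 + 743.67 ≈ 881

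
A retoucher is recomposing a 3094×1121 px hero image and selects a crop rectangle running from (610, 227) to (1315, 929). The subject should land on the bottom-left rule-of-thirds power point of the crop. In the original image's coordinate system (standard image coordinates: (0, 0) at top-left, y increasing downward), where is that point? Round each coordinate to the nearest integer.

Crop width = 1315 − 610 = 705 px; one third is 235.00 px.
Crop height = 929 − 227 = 702 px; one third is 234.00 px.
The bottom-left point is one-third across and two-thirds down within the crop:
x = 610 + 1 × 235.00 ≈ 845; y = 227 + 2 × 234.00 ≈ 695.

(845, 695)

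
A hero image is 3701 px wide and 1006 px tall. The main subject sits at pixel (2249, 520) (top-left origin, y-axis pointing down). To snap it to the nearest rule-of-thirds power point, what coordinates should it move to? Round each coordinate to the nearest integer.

Third lines: x ∈ {1234, 2467}, y ∈ {335, 671}.
2249 is closer to x = 2467; 520 is closer to y = 671.
So the nearest intersection is the lower-right power point.

(2467, 671)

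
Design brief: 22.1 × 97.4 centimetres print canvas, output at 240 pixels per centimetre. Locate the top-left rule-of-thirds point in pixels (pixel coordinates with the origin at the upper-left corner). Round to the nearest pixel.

In pixels the canvas is 22.1 × 240 = 5304 wide and 97.4 × 240 = 23376 tall.
The top-left point is one-third across and one-third down:
x = 1 × 5304/3 ≈ 1768; y = 1 × 23376/3 ≈ 7792.

(1768, 7792)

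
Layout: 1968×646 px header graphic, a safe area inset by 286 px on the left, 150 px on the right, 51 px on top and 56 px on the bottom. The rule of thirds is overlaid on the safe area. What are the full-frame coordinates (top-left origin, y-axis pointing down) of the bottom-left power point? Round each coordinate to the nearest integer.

x = 797 px, y = 410 px

Content width = 1968 − 286 − 150 = 1532 px; content height = 646 − 51 − 56 = 539 px.
Bottom-left is one-third across and two-thirds down within the safe area.
x = 286 + 1 × 1532/3 = 286 + 510.67 ≈ 797
y = 51 + 2 × 539/3 = 51 + 359.33 ≈ 410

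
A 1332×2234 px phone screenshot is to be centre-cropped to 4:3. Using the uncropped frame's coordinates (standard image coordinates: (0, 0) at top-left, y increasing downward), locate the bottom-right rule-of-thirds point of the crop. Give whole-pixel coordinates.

1332/2234 < 4/3, so the 4:3 crop keeps the full width 1332 and trims height to 1332 × 3/4 = 999.00 px.
Top offset = (2234 − 999.00)/2 = 617.50 px; left offset = 0.
Bottom-right is two-thirds across and two-thirds down within the crop:
x = 0.00 + 2 × 1332.00/3 ≈ 888; y = 617.50 + 2 × 999.00/3 ≈ 1284.

(888, 1284)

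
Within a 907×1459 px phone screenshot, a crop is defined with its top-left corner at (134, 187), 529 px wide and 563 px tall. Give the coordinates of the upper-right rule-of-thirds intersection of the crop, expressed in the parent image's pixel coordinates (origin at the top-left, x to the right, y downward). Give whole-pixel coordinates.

One third of the crop width 529 is 176.33 px.
One third of the crop height 563 is 187.67 px.
The upper-right point is two-thirds across and one-third down within the crop:
x = 134 + 2 × 176.33 ≈ 487; y = 187 + 1 × 187.67 ≈ 375.

(487, 375)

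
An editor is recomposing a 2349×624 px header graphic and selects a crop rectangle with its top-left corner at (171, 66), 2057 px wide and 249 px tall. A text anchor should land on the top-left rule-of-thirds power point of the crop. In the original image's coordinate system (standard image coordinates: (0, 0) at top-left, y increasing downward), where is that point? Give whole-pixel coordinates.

x = 857 px, y = 149 px

One third of the crop width 2057 is 685.67 px.
One third of the crop height 249 is 83.00 px.
The top-left point is one-third across and one-third down within the crop:
x = 171 + 1 × 685.67 ≈ 857; y = 66 + 1 × 83.00 ≈ 149.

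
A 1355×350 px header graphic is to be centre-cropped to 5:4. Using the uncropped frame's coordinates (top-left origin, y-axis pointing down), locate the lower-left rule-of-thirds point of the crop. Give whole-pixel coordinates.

1355/350 > 5/4, so the 5:4 crop keeps the full height 350 and trims width to 350 × 5/4 = 437.50 px.
Left offset = (1355 − 437.50)/2 = 458.75 px; top offset = 0.
Lower-left is one-third across and two-thirds down within the crop:
x = 458.75 + 1 × 437.50/3 ≈ 605; y = 0.00 + 2 × 350.00/3 ≈ 233.

x = 605 px, y = 233 px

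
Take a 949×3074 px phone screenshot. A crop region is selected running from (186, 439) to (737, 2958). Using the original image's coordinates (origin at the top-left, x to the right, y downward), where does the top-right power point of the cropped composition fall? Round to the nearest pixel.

Crop width = 737 − 186 = 551 px; one third is 183.67 px.
Crop height = 2958 − 439 = 2519 px; one third is 839.67 px.
The top-right point is two-thirds across and one-third down within the crop:
x = 186 + 2 × 183.67 ≈ 553; y = 439 + 1 × 839.67 ≈ 1279.

(553, 1279)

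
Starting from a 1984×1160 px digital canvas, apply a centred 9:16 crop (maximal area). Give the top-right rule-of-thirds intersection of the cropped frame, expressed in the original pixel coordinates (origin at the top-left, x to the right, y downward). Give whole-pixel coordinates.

(1101, 387)

1984/1160 > 9/16, so the 9:16 crop keeps the full height 1160 and trims width to 1160 × 9/16 = 652.50 px.
Left offset = (1984 − 652.50)/2 = 665.75 px; top offset = 0.
Top-right is two-thirds across and one-third down within the crop:
x = 665.75 + 2 × 652.50/3 ≈ 1101; y = 0.00 + 1 × 1160.00/3 ≈ 387.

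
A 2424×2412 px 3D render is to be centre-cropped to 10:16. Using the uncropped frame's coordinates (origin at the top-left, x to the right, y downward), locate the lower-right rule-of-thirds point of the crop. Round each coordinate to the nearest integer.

2424/2412 > 10/16, so the 10:16 crop keeps the full height 2412 and trims width to 2412 × 10/16 = 1507.50 px.
Left offset = (2424 − 1507.50)/2 = 458.25 px; top offset = 0.
Lower-right is two-thirds across and two-thirds down within the crop:
x = 458.25 + 2 × 1507.50/3 ≈ 1463; y = 0.00 + 2 × 2412.00/3 ≈ 1608.

(1463, 1608)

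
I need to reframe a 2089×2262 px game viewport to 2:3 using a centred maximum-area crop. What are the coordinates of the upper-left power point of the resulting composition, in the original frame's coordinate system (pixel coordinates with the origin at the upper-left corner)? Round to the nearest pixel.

2089/2262 > 2/3, so the 2:3 crop keeps the full height 2262 and trims width to 2262 × 2/3 = 1508.00 px.
Left offset = (2089 − 1508.00)/2 = 290.50 px; top offset = 0.
Upper-left is one-third across and one-third down within the crop:
x = 290.50 + 1 × 1508.00/3 ≈ 793; y = 0.00 + 1 × 2262.00/3 ≈ 754.

x = 793 px, y = 754 px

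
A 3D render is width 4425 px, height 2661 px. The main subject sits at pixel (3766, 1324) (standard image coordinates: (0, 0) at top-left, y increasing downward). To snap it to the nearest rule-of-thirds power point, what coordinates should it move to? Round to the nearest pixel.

x = 2950 px, y = 887 px

Third lines: x ∈ {1475, 2950}, y ∈ {887, 1774}.
3766 is closer to x = 2950; 1324 is closer to y = 887.
So the nearest intersection is the upper-right power point.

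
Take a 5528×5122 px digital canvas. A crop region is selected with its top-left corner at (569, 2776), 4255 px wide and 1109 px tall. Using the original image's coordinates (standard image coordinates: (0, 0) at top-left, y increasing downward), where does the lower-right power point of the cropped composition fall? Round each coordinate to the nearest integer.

One third of the crop width 4255 is 1418.33 px.
One third of the crop height 1109 is 369.67 px.
The lower-right point is two-thirds across and two-thirds down within the crop:
x = 569 + 2 × 1418.33 ≈ 3406; y = 2776 + 2 × 369.67 ≈ 3515.

(3406, 3515)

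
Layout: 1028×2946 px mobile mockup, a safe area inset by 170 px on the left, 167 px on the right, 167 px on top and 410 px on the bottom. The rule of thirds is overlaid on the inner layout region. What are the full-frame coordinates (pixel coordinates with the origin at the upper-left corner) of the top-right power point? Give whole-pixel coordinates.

Content width = 1028 − 170 − 167 = 691 px; content height = 2946 − 167 − 410 = 2369 px.
Top-right is two-thirds across and one-third down within the inner layout region.
x = 170 + 2 × 691/3 = 170 + 460.67 ≈ 631
y = 167 + 1 × 2369/3 = 167 + 789.67 ≈ 957

(631, 957)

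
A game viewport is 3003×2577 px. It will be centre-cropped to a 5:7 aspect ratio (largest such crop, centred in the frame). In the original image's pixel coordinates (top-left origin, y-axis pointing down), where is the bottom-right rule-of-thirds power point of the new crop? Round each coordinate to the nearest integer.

(1808, 1718)

3003/2577 > 5/7, so the 5:7 crop keeps the full height 2577 and trims width to 2577 × 5/7 = 1840.71 px.
Left offset = (3003 − 1840.71)/2 = 581.14 px; top offset = 0.
Bottom-right is two-thirds across and two-thirds down within the crop:
x = 581.14 + 2 × 1840.71/3 ≈ 1808; y = 0.00 + 2 × 2577.00/3 ≈ 1718.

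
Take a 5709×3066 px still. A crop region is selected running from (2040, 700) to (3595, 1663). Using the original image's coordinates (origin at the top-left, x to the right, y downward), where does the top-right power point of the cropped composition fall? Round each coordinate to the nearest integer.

Crop width = 3595 − 2040 = 1555 px; one third is 518.33 px.
Crop height = 1663 − 700 = 963 px; one third is 321.00 px.
The top-right point is two-thirds across and one-third down within the crop:
x = 2040 + 2 × 518.33 ≈ 3077; y = 700 + 1 × 321.00 ≈ 1021.

(3077, 1021)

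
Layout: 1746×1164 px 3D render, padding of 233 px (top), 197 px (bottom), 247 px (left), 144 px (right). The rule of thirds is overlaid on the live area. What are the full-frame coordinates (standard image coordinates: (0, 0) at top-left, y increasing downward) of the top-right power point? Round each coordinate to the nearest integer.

Content width = 1746 − 247 − 144 = 1355 px; content height = 1164 − 233 − 197 = 734 px.
Top-right is two-thirds across and one-third down within the live area.
x = 247 + 2 × 1355/3 = 247 + 903.33 ≈ 1150
y = 233 + 1 × 734/3 = 233 + 244.67 ≈ 478

x = 1150 px, y = 478 px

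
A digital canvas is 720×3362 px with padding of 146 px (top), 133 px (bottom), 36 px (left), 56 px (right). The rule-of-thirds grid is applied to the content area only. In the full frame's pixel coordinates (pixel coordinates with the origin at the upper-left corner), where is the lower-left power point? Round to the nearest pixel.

Content width = 720 − 36 − 56 = 628 px; content height = 3362 − 146 − 133 = 3083 px.
Lower-left is one-third across and two-thirds down within the content area.
x = 36 + 1 × 628/3 = 36 + 209.33 ≈ 245
y = 146 + 2 × 3083/3 = 146 + 2055.33 ≈ 2201

(245, 2201)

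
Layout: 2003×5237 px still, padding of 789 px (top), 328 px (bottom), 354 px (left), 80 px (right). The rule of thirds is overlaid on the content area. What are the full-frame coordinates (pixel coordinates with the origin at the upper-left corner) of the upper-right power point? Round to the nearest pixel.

x = 1400 px, y = 2162 px

Content width = 2003 − 354 − 80 = 1569 px; content height = 5237 − 789 − 328 = 4120 px.
Upper-right is two-thirds across and one-third down within the content area.
x = 354 + 2 × 1569/3 = 354 + 1046.00 ≈ 1400
y = 789 + 1 × 4120/3 = 789 + 1373.33 ≈ 2162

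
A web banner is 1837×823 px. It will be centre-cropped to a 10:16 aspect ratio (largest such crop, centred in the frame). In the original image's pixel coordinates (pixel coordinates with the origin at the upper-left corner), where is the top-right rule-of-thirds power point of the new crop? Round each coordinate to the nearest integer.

1837/823 > 10/16, so the 10:16 crop keeps the full height 823 and trims width to 823 × 10/16 = 514.38 px.
Left offset = (1837 − 514.38)/2 = 661.31 px; top offset = 0.
Top-right is two-thirds across and one-third down within the crop:
x = 661.31 + 2 × 514.38/3 ≈ 1004; y = 0.00 + 1 × 823.00/3 ≈ 274.

(1004, 274)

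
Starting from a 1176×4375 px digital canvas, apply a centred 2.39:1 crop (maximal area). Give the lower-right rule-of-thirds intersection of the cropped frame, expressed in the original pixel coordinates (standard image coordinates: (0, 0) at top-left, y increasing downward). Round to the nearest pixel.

1176/4375 < 2.39/1, so the 2.39:1 crop keeps the full width 1176 and trims height to 1176 × 1/2.39 = 492.05 px.
Top offset = (4375 − 492.05)/2 = 1941.47 px; left offset = 0.
Lower-right is two-thirds across and two-thirds down within the crop:
x = 0.00 + 2 × 1176.00/3 ≈ 784; y = 1941.47 + 2 × 492.05/3 ≈ 2270.

x = 784 px, y = 2270 px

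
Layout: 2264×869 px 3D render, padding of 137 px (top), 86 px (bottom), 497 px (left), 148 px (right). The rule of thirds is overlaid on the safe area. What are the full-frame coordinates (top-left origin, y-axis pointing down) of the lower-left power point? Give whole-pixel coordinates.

x = 1037 px, y = 568 px

Content width = 2264 − 497 − 148 = 1619 px; content height = 869 − 137 − 86 = 646 px.
Lower-left is one-third across and two-thirds down within the safe area.
x = 497 + 1 × 1619/3 = 497 + 539.67 ≈ 1037
y = 137 + 2 × 646/3 = 137 + 430.67 ≈ 568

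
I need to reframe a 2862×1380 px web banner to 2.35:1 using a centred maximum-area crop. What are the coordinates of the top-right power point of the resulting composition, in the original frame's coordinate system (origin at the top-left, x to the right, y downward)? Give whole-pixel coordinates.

(1908, 487)

2862/1380 < 2.35/1, so the 2.35:1 crop keeps the full width 2862 and trims height to 2862 × 1/2.35 = 1217.87 px.
Top offset = (1380 − 1217.87)/2 = 81.06 px; left offset = 0.
Top-right is two-thirds across and one-third down within the crop:
x = 0.00 + 2 × 2862.00/3 ≈ 1908; y = 81.06 + 1 × 1217.87/3 ≈ 487.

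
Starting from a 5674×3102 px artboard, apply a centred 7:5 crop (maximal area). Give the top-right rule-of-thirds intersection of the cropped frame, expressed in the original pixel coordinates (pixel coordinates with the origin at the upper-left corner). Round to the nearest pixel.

5674/3102 > 7/5, so the 7:5 crop keeps the full height 3102 and trims width to 3102 × 7/5 = 4342.80 px.
Left offset = (5674 − 4342.80)/2 = 665.60 px; top offset = 0.
Top-right is two-thirds across and one-third down within the crop:
x = 665.60 + 2 × 4342.80/3 ≈ 3561; y = 0.00 + 1 × 3102.00/3 ≈ 1034.

(3561, 1034)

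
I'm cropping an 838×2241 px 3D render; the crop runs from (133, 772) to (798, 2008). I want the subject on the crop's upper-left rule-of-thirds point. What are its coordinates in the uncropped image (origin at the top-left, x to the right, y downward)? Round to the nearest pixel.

Crop width = 798 − 133 = 665 px; one third is 221.67 px.
Crop height = 2008 − 772 = 1236 px; one third is 412.00 px.
The upper-left point is one-third across and one-third down within the crop:
x = 133 + 1 × 221.67 ≈ 355; y = 772 + 1 × 412.00 ≈ 1184.

x = 355 px, y = 1184 px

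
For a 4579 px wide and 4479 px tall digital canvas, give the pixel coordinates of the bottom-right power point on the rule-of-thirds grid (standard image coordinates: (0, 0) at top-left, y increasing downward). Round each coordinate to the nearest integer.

The bottom-right point sits two-thirds of the way across and two-thirds of the way down.
x = 2 × 4579/3 ≈ 3053; y = 2 × 4479/3 ≈ 2986.

(3053, 2986)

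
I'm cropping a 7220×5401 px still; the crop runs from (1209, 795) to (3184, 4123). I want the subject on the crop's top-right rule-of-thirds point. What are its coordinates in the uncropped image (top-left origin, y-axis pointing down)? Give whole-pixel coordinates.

x = 2526 px, y = 1904 px

Crop width = 3184 − 1209 = 1975 px; one third is 658.33 px.
Crop height = 4123 − 795 = 3328 px; one third is 1109.33 px.
The top-right point is two-thirds across and one-third down within the crop:
x = 1209 + 2 × 658.33 ≈ 2526; y = 795 + 1 × 1109.33 ≈ 1904.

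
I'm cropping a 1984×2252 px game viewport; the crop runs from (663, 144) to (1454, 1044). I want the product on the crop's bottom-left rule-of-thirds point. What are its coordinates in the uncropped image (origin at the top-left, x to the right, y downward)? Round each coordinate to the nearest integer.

(927, 744)

Crop width = 1454 − 663 = 791 px; one third is 263.67 px.
Crop height = 1044 − 144 = 900 px; one third is 300.00 px.
The bottom-left point is one-third across and two-thirds down within the crop:
x = 663 + 1 × 263.67 ≈ 927; y = 144 + 2 × 300.00 ≈ 744.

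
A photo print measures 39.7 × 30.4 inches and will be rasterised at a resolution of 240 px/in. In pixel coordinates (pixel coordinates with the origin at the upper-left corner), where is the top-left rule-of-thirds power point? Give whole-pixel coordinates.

In pixels the canvas is 39.7 × 240 = 9528 wide and 30.4 × 240 = 7296 tall.
The top-left point is one-third across and one-third down:
x = 1 × 9528/3 ≈ 3176; y = 1 × 7296/3 ≈ 2432.

x = 3176 px, y = 2432 px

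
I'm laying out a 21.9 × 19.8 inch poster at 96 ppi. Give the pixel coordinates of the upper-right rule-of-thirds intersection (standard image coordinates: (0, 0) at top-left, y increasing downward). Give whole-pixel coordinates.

x = 1402 px, y = 634 px

In pixels the canvas is 21.9 × 96 = 2102.4 wide and 19.8 × 96 = 1900.8 tall.
The upper-right point is two-thirds across and one-third down:
x = 2 × 2102.4/3 ≈ 1402; y = 1 × 1900.8/3 ≈ 634.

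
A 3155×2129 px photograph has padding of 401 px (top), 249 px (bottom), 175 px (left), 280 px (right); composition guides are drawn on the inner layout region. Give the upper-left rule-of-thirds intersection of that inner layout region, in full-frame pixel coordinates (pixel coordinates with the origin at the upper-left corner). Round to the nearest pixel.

Content width = 3155 − 175 − 280 = 2700 px; content height = 2129 − 401 − 249 = 1479 px.
Upper-left is one-third across and one-third down within the inner layout region.
x = 175 + 1 × 2700/3 = 175 + 900.00 ≈ 1075
y = 401 + 1 × 1479/3 = 401 + 493.00 ≈ 894

x = 1075 px, y = 894 px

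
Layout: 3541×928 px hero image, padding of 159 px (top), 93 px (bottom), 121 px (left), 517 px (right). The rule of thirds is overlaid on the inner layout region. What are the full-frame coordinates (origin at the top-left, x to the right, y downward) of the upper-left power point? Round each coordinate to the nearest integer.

Content width = 3541 − 121 − 517 = 2903 px; content height = 928 − 159 − 93 = 676 px.
Upper-left is one-third across and one-third down within the inner layout region.
x = 121 + 1 × 2903/3 = 121 + 967.67 ≈ 1089
y = 159 + 1 × 676/3 = 159 + 225.33 ≈ 384

x = 1089 px, y = 384 px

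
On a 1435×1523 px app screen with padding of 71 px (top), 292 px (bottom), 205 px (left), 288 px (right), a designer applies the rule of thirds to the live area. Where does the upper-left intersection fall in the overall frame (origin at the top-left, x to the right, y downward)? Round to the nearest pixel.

(519, 458)

Content width = 1435 − 205 − 288 = 942 px; content height = 1523 − 71 − 292 = 1160 px.
Upper-left is one-third across and one-third down within the live area.
x = 205 + 1 × 942/3 = 205 + 314.00 ≈ 519
y = 71 + 1 × 1160/3 = 71 + 386.67 ≈ 458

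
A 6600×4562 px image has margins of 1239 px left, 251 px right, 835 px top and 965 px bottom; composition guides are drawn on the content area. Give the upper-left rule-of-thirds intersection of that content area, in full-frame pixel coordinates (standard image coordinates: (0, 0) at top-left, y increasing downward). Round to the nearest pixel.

(2942, 1756)

Content width = 6600 − 1239 − 251 = 5110 px; content height = 4562 − 835 − 965 = 2762 px.
Upper-left is one-third across and one-third down within the content area.
x = 1239 + 1 × 5110/3 = 1239 + 1703.33 ≈ 2942
y = 835 + 1 × 2762/3 = 835 + 920.67 ≈ 1756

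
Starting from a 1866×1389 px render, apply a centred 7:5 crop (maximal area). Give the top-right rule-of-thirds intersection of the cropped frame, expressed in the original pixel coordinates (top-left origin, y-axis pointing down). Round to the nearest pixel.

1866/1389 < 7/5, so the 7:5 crop keeps the full width 1866 and trims height to 1866 × 5/7 = 1332.86 px.
Top offset = (1389 − 1332.86)/2 = 28.07 px; left offset = 0.
Top-right is two-thirds across and one-third down within the crop:
x = 0.00 + 2 × 1866.00/3 ≈ 1244; y = 28.07 + 1 × 1332.86/3 ≈ 472.

(1244, 472)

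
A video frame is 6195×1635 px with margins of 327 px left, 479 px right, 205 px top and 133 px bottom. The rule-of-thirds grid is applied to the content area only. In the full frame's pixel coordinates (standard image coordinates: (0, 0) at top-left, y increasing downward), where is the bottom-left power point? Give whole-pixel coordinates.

x = 2123 px, y = 1070 px

Content width = 6195 − 327 − 479 = 5389 px; content height = 1635 − 205 − 133 = 1297 px.
Bottom-left is one-third across and two-thirds down within the content area.
x = 327 + 1 × 5389/3 = 327 + 1796.33 ≈ 2123
y = 205 + 2 × 1297/3 = 205 + 864.67 ≈ 1070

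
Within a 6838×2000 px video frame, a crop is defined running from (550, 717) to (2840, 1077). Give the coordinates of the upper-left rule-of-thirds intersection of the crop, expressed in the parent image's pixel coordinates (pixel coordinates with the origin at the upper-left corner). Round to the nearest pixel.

Crop width = 2840 − 550 = 2290 px; one third is 763.33 px.
Crop height = 1077 − 717 = 360 px; one third is 120.00 px.
The upper-left point is one-third across and one-third down within the crop:
x = 550 + 1 × 763.33 ≈ 1313; y = 717 + 1 × 120.00 ≈ 837.

(1313, 837)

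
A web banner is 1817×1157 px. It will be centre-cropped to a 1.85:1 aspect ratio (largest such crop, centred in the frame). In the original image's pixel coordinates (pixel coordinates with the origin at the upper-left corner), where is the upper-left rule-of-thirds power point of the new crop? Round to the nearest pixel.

1817/1157 < 1.85/1, so the 1.85:1 crop keeps the full width 1817 and trims height to 1817 × 1/1.85 = 982.16 px.
Top offset = (1157 − 982.16)/2 = 87.42 px; left offset = 0.
Upper-left is one-third across and one-third down within the crop:
x = 0.00 + 1 × 1817.00/3 ≈ 606; y = 87.42 + 1 × 982.16/3 ≈ 415.

(606, 415)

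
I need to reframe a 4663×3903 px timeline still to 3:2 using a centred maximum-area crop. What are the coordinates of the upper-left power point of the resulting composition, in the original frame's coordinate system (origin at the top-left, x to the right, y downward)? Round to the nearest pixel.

4663/3903 < 3/2, so the 3:2 crop keeps the full width 4663 and trims height to 4663 × 2/3 = 3108.67 px.
Top offset = (3903 − 3108.67)/2 = 397.17 px; left offset = 0.
Upper-left is one-third across and one-third down within the crop:
x = 0.00 + 1 × 4663.00/3 ≈ 1554; y = 397.17 + 1 × 3108.67/3 ≈ 1433.

(1554, 1433)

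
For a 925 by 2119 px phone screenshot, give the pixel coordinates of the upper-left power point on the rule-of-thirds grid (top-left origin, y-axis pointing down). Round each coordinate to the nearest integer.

(308, 706)

The upper-left point sits one-third of the way across and one-third of the way down.
x = 1 × 925/3 ≈ 308; y = 1 × 2119/3 ≈ 706.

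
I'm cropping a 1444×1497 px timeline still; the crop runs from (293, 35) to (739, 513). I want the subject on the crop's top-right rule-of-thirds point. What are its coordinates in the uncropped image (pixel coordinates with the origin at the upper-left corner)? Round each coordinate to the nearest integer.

x = 590 px, y = 194 px

Crop width = 739 − 293 = 446 px; one third is 148.67 px.
Crop height = 513 − 35 = 478 px; one third is 159.33 px.
The top-right point is two-thirds across and one-third down within the crop:
x = 293 + 2 × 148.67 ≈ 590; y = 35 + 1 × 159.33 ≈ 194.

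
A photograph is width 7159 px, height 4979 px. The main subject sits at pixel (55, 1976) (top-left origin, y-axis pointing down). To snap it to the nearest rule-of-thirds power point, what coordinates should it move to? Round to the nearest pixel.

x = 2386 px, y = 1660 px

Third lines: x ∈ {2386, 4773}, y ∈ {1660, 3319}.
55 is closer to x = 2386; 1976 is closer to y = 1660.
So the nearest intersection is the upper-left power point.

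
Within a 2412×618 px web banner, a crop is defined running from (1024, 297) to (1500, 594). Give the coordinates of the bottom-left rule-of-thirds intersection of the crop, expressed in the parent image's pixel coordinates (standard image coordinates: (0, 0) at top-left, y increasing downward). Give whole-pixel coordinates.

(1183, 495)

Crop width = 1500 − 1024 = 476 px; one third is 158.67 px.
Crop height = 594 − 297 = 297 px; one third is 99.00 px.
The bottom-left point is one-third across and two-thirds down within the crop:
x = 1024 + 1 × 158.67 ≈ 1183; y = 297 + 2 × 99.00 ≈ 495.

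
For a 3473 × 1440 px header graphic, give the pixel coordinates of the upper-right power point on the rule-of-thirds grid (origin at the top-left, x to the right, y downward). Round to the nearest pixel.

x = 2315 px, y = 480 px

The upper-right point sits two-thirds of the way across and one-third of the way down.
x = 2 × 3473/3 ≈ 2315; y = 1 × 1440/3 ≈ 480.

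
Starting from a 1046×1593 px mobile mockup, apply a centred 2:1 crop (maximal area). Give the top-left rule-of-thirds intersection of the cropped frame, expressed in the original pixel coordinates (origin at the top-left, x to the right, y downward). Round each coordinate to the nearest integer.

(349, 709)

1046/1593 < 2/1, so the 2:1 crop keeps the full width 1046 and trims height to 1046 × 1/2 = 523.00 px.
Top offset = (1593 − 523.00)/2 = 535.00 px; left offset = 0.
Top-left is one-third across and one-third down within the crop:
x = 0.00 + 1 × 1046.00/3 ≈ 349; y = 535.00 + 1 × 523.00/3 ≈ 709.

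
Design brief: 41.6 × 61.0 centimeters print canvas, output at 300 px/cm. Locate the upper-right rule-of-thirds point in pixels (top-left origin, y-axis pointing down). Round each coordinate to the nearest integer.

In pixels the canvas is 41.6 × 300 = 12480 wide and 61.0 × 300 = 18300 tall.
The upper-right point is two-thirds across and one-third down:
x = 2 × 12480/3 ≈ 8320; y = 1 × 18300/3 ≈ 6100.

x = 8320 px, y = 6100 px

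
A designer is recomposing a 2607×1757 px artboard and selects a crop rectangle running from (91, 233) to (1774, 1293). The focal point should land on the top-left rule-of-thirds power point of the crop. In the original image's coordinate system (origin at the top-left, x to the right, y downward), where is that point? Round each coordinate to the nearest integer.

Crop width = 1774 − 91 = 1683 px; one third is 561.00 px.
Crop height = 1293 − 233 = 1060 px; one third is 353.33 px.
The top-left point is one-third across and one-third down within the crop:
x = 91 + 1 × 561.00 ≈ 652; y = 233 + 1 × 353.33 ≈ 586.

x = 652 px, y = 586 px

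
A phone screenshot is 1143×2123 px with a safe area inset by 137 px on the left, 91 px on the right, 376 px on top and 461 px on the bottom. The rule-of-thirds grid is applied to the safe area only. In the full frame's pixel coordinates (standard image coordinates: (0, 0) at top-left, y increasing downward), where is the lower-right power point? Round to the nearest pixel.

Content width = 1143 − 137 − 91 = 915 px; content height = 2123 − 376 − 461 = 1286 px.
Lower-right is two-thirds across and two-thirds down within the safe area.
x = 137 + 2 × 915/3 = 137 + 610.00 ≈ 747
y = 376 + 2 × 1286/3 = 376 + 857.33 ≈ 1233

x = 747 px, y = 1233 px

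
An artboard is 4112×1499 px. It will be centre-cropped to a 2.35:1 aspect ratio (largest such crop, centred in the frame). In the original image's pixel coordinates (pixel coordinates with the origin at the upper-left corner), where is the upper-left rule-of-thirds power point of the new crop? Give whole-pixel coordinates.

4112/1499 > 2.35/1, so the 2.35:1 crop keeps the full height 1499 and trims width to 1499 × 2.35/1 = 3522.65 px.
Left offset = (4112 − 3522.65)/2 = 294.67 px; top offset = 0.
Upper-left is one-third across and one-third down within the crop:
x = 294.67 + 1 × 3522.65/3 ≈ 1469; y = 0.00 + 1 × 1499.00/3 ≈ 500.

(1469, 500)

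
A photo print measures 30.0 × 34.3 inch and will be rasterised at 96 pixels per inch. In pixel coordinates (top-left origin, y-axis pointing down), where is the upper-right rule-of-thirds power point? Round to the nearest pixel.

x = 1920 px, y = 1098 px

In pixels the canvas is 30.0 × 96 = 2880 wide and 34.3 × 96 = 3292.8 tall.
The upper-right point is two-thirds across and one-third down:
x = 2 × 2880/3 ≈ 1920; y = 1 × 3292.8/3 ≈ 1098.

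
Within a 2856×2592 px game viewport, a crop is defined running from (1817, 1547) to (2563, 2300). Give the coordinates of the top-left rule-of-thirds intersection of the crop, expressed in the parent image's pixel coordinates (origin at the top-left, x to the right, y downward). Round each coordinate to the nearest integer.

Crop width = 2563 − 1817 = 746 px; one third is 248.67 px.
Crop height = 2300 − 1547 = 753 px; one third is 251.00 px.
The top-left point is one-third across and one-third down within the crop:
x = 1817 + 1 × 248.67 ≈ 2066; y = 1547 + 1 × 251.00 ≈ 1798.

(2066, 1798)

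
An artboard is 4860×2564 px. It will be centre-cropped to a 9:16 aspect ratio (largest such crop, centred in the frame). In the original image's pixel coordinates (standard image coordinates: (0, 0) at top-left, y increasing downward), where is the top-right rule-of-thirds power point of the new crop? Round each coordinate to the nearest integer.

4860/2564 > 9/16, so the 9:16 crop keeps the full height 2564 and trims width to 2564 × 9/16 = 1442.25 px.
Left offset = (4860 − 1442.25)/2 = 1708.88 px; top offset = 0.
Top-right is two-thirds across and one-third down within the crop:
x = 1708.88 + 2 × 1442.25/3 ≈ 2670; y = 0.00 + 1 × 2564.00/3 ≈ 855.

x = 2670 px, y = 855 px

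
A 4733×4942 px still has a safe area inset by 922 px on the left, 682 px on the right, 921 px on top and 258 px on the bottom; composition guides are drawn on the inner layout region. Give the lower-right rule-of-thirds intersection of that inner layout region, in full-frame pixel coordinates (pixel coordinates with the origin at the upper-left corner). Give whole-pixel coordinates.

Content width = 4733 − 922 − 682 = 3129 px; content height = 4942 − 921 − 258 = 3763 px.
Lower-right is two-thirds across and two-thirds down within the inner layout region.
x = 922 + 2 × 3129/3 = 922 + 2086.00 ≈ 3008
y = 921 + 2 × 3763/3 = 921 + 2508.67 ≈ 3430

x = 3008 px, y = 3430 px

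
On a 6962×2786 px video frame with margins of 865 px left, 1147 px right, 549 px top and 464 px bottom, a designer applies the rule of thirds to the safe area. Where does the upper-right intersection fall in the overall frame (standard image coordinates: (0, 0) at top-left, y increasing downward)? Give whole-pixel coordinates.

Content width = 6962 − 865 − 1147 = 4950 px; content height = 2786 − 549 − 464 = 1773 px.
Upper-right is two-thirds across and one-third down within the safe area.
x = 865 + 2 × 4950/3 = 865 + 3300.00 ≈ 4165
y = 549 + 1 × 1773/3 = 549 + 591.00 ≈ 1140

x = 4165 px, y = 1140 px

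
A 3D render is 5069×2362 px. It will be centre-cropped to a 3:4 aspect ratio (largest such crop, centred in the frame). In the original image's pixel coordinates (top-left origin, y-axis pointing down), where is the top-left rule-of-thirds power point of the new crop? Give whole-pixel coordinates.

5069/2362 > 3/4, so the 3:4 crop keeps the full height 2362 and trims width to 2362 × 3/4 = 1771.50 px.
Left offset = (5069 − 1771.50)/2 = 1648.75 px; top offset = 0.
Top-left is one-third across and one-third down within the crop:
x = 1648.75 + 1 × 1771.50/3 ≈ 2239; y = 0.00 + 1 × 2362.00/3 ≈ 787.

x = 2239 px, y = 787 px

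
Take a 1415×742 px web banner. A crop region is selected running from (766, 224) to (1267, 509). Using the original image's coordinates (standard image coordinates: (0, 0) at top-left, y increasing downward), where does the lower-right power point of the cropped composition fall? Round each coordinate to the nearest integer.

(1100, 414)

Crop width = 1267 − 766 = 501 px; one third is 167.00 px.
Crop height = 509 − 224 = 285 px; one third is 95.00 px.
The lower-right point is two-thirds across and two-thirds down within the crop:
x = 766 + 2 × 167.00 ≈ 1100; y = 224 + 2 × 95.00 ≈ 414.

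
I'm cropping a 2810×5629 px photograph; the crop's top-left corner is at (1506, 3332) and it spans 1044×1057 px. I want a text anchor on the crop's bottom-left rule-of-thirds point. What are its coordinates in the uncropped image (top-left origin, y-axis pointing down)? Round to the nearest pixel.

(1854, 4037)

One third of the crop width 1044 is 348.00 px.
One third of the crop height 1057 is 352.33 px.
The bottom-left point is one-third across and two-thirds down within the crop:
x = 1506 + 1 × 348.00 ≈ 1854; y = 3332 + 2 × 352.33 ≈ 4037.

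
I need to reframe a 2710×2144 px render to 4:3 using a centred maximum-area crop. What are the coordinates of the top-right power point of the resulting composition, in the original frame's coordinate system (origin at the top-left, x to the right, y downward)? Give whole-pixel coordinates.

(1807, 733)

2710/2144 < 4/3, so the 4:3 crop keeps the full width 2710 and trims height to 2710 × 3/4 = 2032.50 px.
Top offset = (2144 − 2032.50)/2 = 55.75 px; left offset = 0.
Top-right is two-thirds across and one-third down within the crop:
x = 0.00 + 2 × 2710.00/3 ≈ 1807; y = 55.75 + 1 × 2032.50/3 ≈ 733.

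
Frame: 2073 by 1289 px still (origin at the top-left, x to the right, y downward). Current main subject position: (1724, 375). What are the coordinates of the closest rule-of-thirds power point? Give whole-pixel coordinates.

Third lines: x ∈ {691, 1382}, y ∈ {430, 859}.
1724 is closer to x = 1382; 375 is closer to y = 430.
So the nearest intersection is the upper-right power point.

x = 1382 px, y = 430 px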